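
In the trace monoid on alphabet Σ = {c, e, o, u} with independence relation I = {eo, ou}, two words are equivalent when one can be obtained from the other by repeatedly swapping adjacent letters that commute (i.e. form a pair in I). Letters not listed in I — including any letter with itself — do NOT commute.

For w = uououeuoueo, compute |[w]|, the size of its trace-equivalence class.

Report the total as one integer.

piece 0:u — minimal
piece 1:o — minimal
piece 2:u rests on {0:u}
piece 3:o rests on {1:o}
piece 4:u rests on {2:u}
piece 5:e rests on {4:u}
piece 6:u rests on {5:e}
piece 7:o rests on {3:o}
piece 8:u rests on {6:u}
piece 9:e rests on {8:u}
piece 10:o rests on {7:o}
minimal pieces: {0:u, 1:o}
ways to finish when only these pieces remain (= sum over removing one remaining piece with nothing left below it):
  1 left: {9}→1  {10}→1
  2 left: {7,10}→1  {8,9}→1  {9,10}→2
  3 left: {3,7,10}→1  {6,8,9}→1  {7,9,10}→3  {8,9,10}→3
  4 left: {1,3,7,10}→1  {3,7,9,10}→4  {5,6,8,9}→1  {6,8,9,10}→4  {7,8,9,10}→6
  5 left: {1,3,7,9,10}→5  {3,7,8,9,10}→10  {4,5,6,8,9}→1  {5,6,8,9,10}→5  {6,7,8,9,10}→10
  6 left: {1,3,7,8,9,10}→15  {2,4,5,6,8,9}→1  {3,6,7,8,9,10}→20  {4,5,6,8,9,10}→6  {5,6,7,8,9,10}→15
  7 left: {0,2,4,5,6,8,9}→1  {1,3,6,7,8,9,10}→35  {2,4,5,6,8,9,10}→7  {3,5,6,7,8,9,10}→35  {4,5,6,7,8,9,10}→21
  8 left: {0,2,4,5,6,8,9,10}→8  {1,3,5,6,7,8,9,10}→70  {2,4,5,6,7,8,9,10}→28  {3,4,5,6,7,8,9,10}→56
  9 left: {0,2,4,5,6,7,8,9,10}→36  {1,3,4,5,6,7,8,9,10}→126  {2,3,4,5,6,7,8,9,10}→84
  placing 0:u first → 210 extensions
  placing 1:o first → 120 extensions
total linear extensions = 330

330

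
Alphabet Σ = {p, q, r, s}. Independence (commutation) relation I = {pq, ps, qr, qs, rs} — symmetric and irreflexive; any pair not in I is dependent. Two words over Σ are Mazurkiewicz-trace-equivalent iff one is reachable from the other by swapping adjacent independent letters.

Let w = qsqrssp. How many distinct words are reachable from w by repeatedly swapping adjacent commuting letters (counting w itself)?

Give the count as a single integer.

piece 0:q — minimal
piece 1:s — minimal
piece 2:q rests on {0:q}
piece 3:r — minimal
piece 4:s rests on {1:s}
piece 5:s rests on {4:s}
piece 6:p rests on {3:r}
minimal pieces: {0:q, 1:s, 3:r}
ways to finish when only these pieces remain (= sum over removing one remaining piece with nothing left below it):
  1 left: {2}→1  {5}→1  {6}→1
  2 left: {0,2}→1  {2,5}→2  {2,6}→2  {3,6}→1  {4,5}→1  {5,6}→2
  3 left: {0,2,5}→3  {0,2,6}→3  {1,4,5}→1  {2,3,6}→3  {2,4,5}→3  {2,5,6}→6  {3,5,6}→3  {4,5,6}→3
  4 left: {0,2,3,6}→6  {0,2,4,5}→6  {0,2,5,6}→12  {1,2,4,5}→4  {1,4,5,6}→4  {2,3,5,6}→12  {2,4,5,6}→12  {3,4,5,6}→6
  5 left: {0,1,2,4,5}→10  {0,2,3,5,6}→30  {0,2,4,5,6}→30  {1,2,4,5,6}→20  {1,3,4,5,6}→10  {2,3,4,5,6}→30
  placing 0:q first → 60 extensions
  placing 1:s first → 90 extensions
  placing 3:r first → 60 extensions
total linear extensions = 210

210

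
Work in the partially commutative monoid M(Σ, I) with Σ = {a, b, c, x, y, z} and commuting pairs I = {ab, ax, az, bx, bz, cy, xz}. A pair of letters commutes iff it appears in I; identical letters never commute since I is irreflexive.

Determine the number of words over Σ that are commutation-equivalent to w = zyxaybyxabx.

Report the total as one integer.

24

0(z) covers ∅
1(y) covers 0:z
2(x) covers 1:y
3(a) covers 1:y
4(y) covers 2:x, 3:a
5(b) covers 4:y
6(y) covers 5:b
7(x) covers 6:y
8(a) covers 6:y
9(b) covers 6:y
10(x) covers 7:x
floor of heap: 0:z
completions by unplaced set U, small U first (add the entries for U minus each lowest piece of U):
  |U|=1: {8}:1  {9}:1  {10}:1
  |U|=2: {7,10}:1  {8,9}:2  {8,10}:2  {9,10}:2
  |U|=3: {7,8,10}:3  {7,9,10}:3  {8,9,10}:6
  |U|=4: {7,8,9,10}:12
  |U|=5: {6,7,8,9,10}:12
  |U|=6: {5,6,7,8,9,10}:12
  |U|=7: {4,5,6,7,8,9,10}:12
  |U|=8: {2,4,5,6,7,8,9,10}:12  {3,4,5,6,7,8,9,10}:12
  |U|=9: {2,3,4,5,6,7,8,9,10}:24
  start at 0(z): 24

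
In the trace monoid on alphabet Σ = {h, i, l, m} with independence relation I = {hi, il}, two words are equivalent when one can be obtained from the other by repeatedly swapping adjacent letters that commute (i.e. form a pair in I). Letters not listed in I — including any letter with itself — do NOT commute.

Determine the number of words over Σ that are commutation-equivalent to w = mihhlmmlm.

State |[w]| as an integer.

4

piece 0:m — minimal
piece 1:i rests on {0:m}
piece 2:h rests on {0:m}
piece 3:h rests on {2:h}
piece 4:l rests on {3:h}
piece 5:m rests on {1:i, 4:l}
piece 6:m rests on {5:m}
piece 7:l rests on {6:m}
piece 8:m rests on {7:l}
minimal pieces: {0:m}
ways to finish when only these pieces remain (= sum over removing one remaining piece with nothing left below it):
  1 left: {8}→1
  2 left: {7,8}→1
  3 left: {6,7,8}→1
  4 left: {5,6,7,8}→1
  5 left: {1,5,6,7,8}→1  {4,5,6,7,8}→1
  6 left: {1,4,5,6,7,8}→2  {3,4,5,6,7,8}→1
  7 left: {1,3,4,5,6,7,8}→3  {2,3,4,5,6,7,8}→1
  placing 0:m first → 4 extensions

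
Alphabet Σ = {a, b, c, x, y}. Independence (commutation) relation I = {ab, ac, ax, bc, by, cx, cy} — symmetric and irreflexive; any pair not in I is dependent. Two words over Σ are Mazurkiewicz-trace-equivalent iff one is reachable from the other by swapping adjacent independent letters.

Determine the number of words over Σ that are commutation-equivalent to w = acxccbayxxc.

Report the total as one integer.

drop 0:a onto floor
drop 1:c onto floor
drop 2:x onto floor
drop 3:c onto {1:c}
drop 4:c onto {3:c}
drop 5:b onto {2:x}
drop 6:a onto {0:a}
drop 7:y onto {2:x, 6:a}
drop 8:x onto {5:b, 7:y}
drop 9:x onto {8:x}
drop 10:c onto {4:c}
ground layer = {0:a, 1:c, 2:x}
drop-orders for the pieces not yet dropped (sum over which currently-grounded one goes next):
  1 to go: {9} 1  {10} 1
  2 to go: {4,10} 1  {8,9} 1  {9,10} 2
  3 to go: {3,4,10} 1  {4,9,10} 3  {5,8,9} 1  {7,8,9} 1  {8,9,10} 3
  4 to go: {1,3,4,10} 1  {3,4,9,10} 4  {4,8,9,10} 6  {5,7,8,9} 2  {5,8,9,10} 4  {6,7,8,9} 1  {7,8,9,10} 4
  5 to go: {0,6,7,8,9} 1  {1,3,4,9,10} 5  {2,5,7,8,9} 2  {3,4,8,9,10} 10  {4,5,8,9,10} 10  {4,7,8,9,10} 10  {5,6,7,8,9} 3  {5,7,8,9,10} 10  {6,7,8,9,10} 5
  6 to go: {0,5,6,7,8,9} 4  {0,6,7,8,9,10} 6  {1,3,4,8,9,10} 15  {2,5,6,7,8,9} 5  {2,5,7,8,9,10} 12  {3,4,5,8,9,10} 20  {3,4,7,8,9,10} 20  {4,5,7,8,9,10} 30  {4,6,7,8,9,10} 15  {5,6,7,8,9,10} 18
  7 to go: {0,2,5,6,7,8,9} 9  {0,4,6,7,8,9,10} 21  {0,5,6,7,8,9,10} 28  {1,3,4,5,8,9,10} 35  {1,3,4,7,8,9,10} 35  {2,4,5,7,8,9,10} 42  {2,5,6,7,8,9,10} 35  {3,4,5,7,8,9,10} 70  {3,4,6,7,8,9,10} 35  {4,5,6,7,8,9,10} 63
  8 to go: {0,2,5,6,7,8,9,10} 72  {0,3,4,6,7,8,9,10} 56  {0,4,5,6,7,8,9,10} 112  {1,3,4,5,7,8,9,10} 140  {1,3,4,6,7,8,9,10} 70  {2,3,4,5,7,8,9,10} 112  {2,4,5,6,7,8,9,10} 140  {3,4,5,6,7,8,9,10} 168
  9 to go: {0,1,3,4,6,7,8,9,10} 126  {0,2,4,5,6,7,8,9,10} 324  {0,3,4,5,6,7,8,9,10} 336  {1,2,3,4,5,7,8,9,10} 252  {1,3,4,5,6,7,8,9,10} 378  {2,3,4,5,6,7,8,9,10} 420
  if 0:a drops first: 1050 orders
  if 1:c drops first: 1080 orders
  if 2:x drops first: 840 orders
heap linearizations: 2970

2970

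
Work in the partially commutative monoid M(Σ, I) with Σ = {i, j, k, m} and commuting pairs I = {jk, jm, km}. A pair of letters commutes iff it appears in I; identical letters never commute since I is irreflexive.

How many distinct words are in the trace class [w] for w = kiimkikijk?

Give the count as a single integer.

0(k) covers ∅
1(i) covers 0:k
2(i) covers 1:i
3(m) covers 2:i
4(k) covers 2:i
5(i) covers 3:m, 4:k
6(k) covers 5:i
7(i) covers 6:k
8(j) covers 7:i
9(k) covers 7:i
floor of heap: 0:k
completions by unplaced set U, small U first (add the entries for U minus each lowest piece of U):
  |U|=1: {8}:1  {9}:1
  |U|=2: {8,9}:2
  |U|=3: {7,8,9}:2
  |U|=4: {6,7,8,9}:2
  |U|=5: {5,6,7,8,9}:2
  |U|=6: {3,5,6,7,8,9}:2  {4,5,6,7,8,9}:2
  |U|=7: {3,4,5,6,7,8,9}:4
  |U|=8: {2,3,4,5,6,7,8,9}:4
  start at 0(k): 4

4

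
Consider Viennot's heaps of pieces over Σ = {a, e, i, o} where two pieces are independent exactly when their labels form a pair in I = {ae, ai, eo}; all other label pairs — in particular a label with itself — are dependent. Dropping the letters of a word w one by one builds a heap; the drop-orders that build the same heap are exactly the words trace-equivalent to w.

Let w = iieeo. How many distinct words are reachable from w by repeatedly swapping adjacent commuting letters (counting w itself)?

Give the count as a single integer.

3

0(i) covers ∅
1(i) covers 0:i
2(e) covers 1:i
3(e) covers 2:e
4(o) covers 1:i
floor of heap: 0:i
completions by unplaced set U, small U first (add the entries for U minus each lowest piece of U):
  |U|=1: {3}:1  {4}:1
  |U|=2: {2,3}:1  {3,4}:2
  |U|=3: {2,3,4}:3
  start at 0(i): 3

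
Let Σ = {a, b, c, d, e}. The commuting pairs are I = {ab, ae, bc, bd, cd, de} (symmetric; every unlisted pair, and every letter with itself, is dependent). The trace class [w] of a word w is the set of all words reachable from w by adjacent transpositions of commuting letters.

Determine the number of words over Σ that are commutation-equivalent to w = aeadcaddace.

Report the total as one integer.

7

0(a) covers ∅
1(e) covers ∅
2(a) covers 0:a
3(d) covers 2:a
4(c) covers 1:e, 2:a
5(a) covers 3:d, 4:c
6(d) covers 5:a
7(d) covers 6:d
8(a) covers 7:d
9(c) covers 8:a
10(e) covers 9:c
floor of heap: 0:a, 1:e
completions by unplaced set U, small U first (add the entries for U minus each lowest piece of U):
  |U|=1: {10}:1
  |U|=2: {9,10}:1
  |U|=3: {8,9,10}:1
  |U|=4: {7,8,9,10}:1
  |U|=5: {6,7,8,9,10}:1
  |U|=6: {5,6,7,8,9,10}:1
  |U|=7: {3,5,6,7,8,9,10}:1  {4,5,6,7,8,9,10}:1
  |U|=8: {1,4,5,6,7,8,9,10}:1  {3,4,5,6,7,8,9,10}:2
  |U|=9: {1,3,4,5,6,7,8,9,10}:3  {2,3,4,5,6,7,8,9,10}:2
  start at 0(a): 5
  start at 1(e): 2
sum over floor = 7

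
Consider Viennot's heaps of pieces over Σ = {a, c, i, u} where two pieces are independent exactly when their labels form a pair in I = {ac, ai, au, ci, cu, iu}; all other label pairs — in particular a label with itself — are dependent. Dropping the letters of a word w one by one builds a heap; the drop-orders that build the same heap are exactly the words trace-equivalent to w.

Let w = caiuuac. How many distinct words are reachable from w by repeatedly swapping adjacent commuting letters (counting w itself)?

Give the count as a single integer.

piece 0:c — minimal
piece 1:a — minimal
piece 2:i — minimal
piece 3:u — minimal
piece 4:u rests on {3:u}
piece 5:a rests on {1:a}
piece 6:c rests on {0:c}
minimal pieces: {0:c, 1:a, 2:i, 3:u}
ways to finish when only these pieces remain (= sum over removing one remaining piece with nothing left below it):
  1 left: {2}→1  {4}→1  {5}→1  {6}→1
  2 left: {0,6}→1  {1,5}→1  {2,4}→2  {2,5}→2  {2,6}→2  {3,4}→1  {4,5}→2  {4,6}→2  {5,6}→2
  3 left: {0,2,6}→3  {0,4,6}→3  {0,5,6}→3  {1,2,5}→3  {1,4,5}→3  {1,5,6}→3  {2,3,4}→3  {2,4,5}→6  {2,4,6}→6  {2,5,6}→6  {3,4,5}→3  {3,4,6}→3  {4,5,6}→6
  4 left: {0,1,5,6}→6  {0,2,4,6}→12  {0,2,5,6}→12  {0,3,4,6}→6  {0,4,5,6}→12  {1,2,4,5}→12  {1,2,5,6}→12  {1,3,4,5}→6  {1,4,5,6}→12  {2,3,4,5}→12  {2,3,4,6}→12  {2,4,5,6}→24  {3,4,5,6}→12
  5 left: {0,1,2,5,6}→30  {0,1,4,5,6}→30  {0,2,3,4,6}→30  {0,2,4,5,6}→60  {0,3,4,5,6}→30  {1,2,3,4,5}→30  {1,2,4,5,6}→60  {1,3,4,5,6}→30  {2,3,4,5,6}→60
  placing 0:c first → 180 extensions
  placing 1:a first → 180 extensions
  placing 2:i first → 90 extensions
  placing 3:u first → 180 extensions
total linear extensions = 630

630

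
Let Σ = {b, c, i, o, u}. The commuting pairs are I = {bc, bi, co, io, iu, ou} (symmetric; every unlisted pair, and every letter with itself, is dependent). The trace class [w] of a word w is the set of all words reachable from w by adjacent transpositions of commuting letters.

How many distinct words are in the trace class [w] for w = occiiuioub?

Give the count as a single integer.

piece 0:o — minimal
piece 1:c — minimal
piece 2:c rests on {1:c}
piece 3:i rests on {2:c}
piece 4:i rests on {3:i}
piece 5:u rests on {2:c}
piece 6:i rests on {4:i}
piece 7:o rests on {0:o}
piece 8:u rests on {5:u}
piece 9:b rests on {7:o, 8:u}
minimal pieces: {0:o, 1:c}
ways to finish when only these pieces remain (= sum over removing one remaining piece with nothing left below it):
  1 left: {6}→1  {9}→1
  2 left: {4,6}→1  {6,9}→2  {7,9}→1  {8,9}→1
  3 left: {0,7,9}→1  {3,4,6}→1  {4,6,9}→3  {5,8,9}→1  {6,7,9}→3  {6,8,9}→3  {7,8,9}→2
  4 left: {0,6,7,9}→4  {0,7,8,9}→3  {3,4,6,9}→4  {4,6,7,9}→6  {4,6,8,9}→6  {5,6,8,9}→4  {5,7,8,9}→3  {6,7,8,9}→8
  5 left: {0,4,6,7,9}→10  {0,5,7,8,9}→6  {0,6,7,8,9}→15  {3,4,6,7,9}→10  {3,4,6,8,9}→10  {4,5,6,8,9}→10  {4,6,7,8,9}→20  {5,6,7,8,9}→15
  6 left: {0,3,4,6,7,9}→20  {0,4,6,7,8,9}→45  {0,5,6,7,8,9}→36  {3,4,5,6,8,9}→20  {3,4,6,7,8,9}→40  {4,5,6,7,8,9}→45
  7 left: {0,3,4,6,7,8,9}→105  {0,4,5,6,7,8,9}→126  {2,3,4,5,6,8,9}→20  {3,4,5,6,7,8,9}→105
  8 left: {0,3,4,5,6,7,8,9}→336  {1,2,3,4,5,6,8,9}→20  {2,3,4,5,6,7,8,9}→125
  placing 0:o first → 145 extensions
  placing 1:c first → 461 extensions
total linear extensions = 606

606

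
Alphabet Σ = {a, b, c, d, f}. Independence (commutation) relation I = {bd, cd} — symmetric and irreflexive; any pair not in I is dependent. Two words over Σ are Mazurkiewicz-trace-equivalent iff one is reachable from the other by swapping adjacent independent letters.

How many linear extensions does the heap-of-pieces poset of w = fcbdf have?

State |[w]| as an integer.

3

0(f) covers ∅
1(c) covers 0:f
2(b) covers 1:c
3(d) covers 0:f
4(f) covers 2:b, 3:d
floor of heap: 0:f
completions by unplaced set U, small U first (add the entries for U minus each lowest piece of U):
  |U|=1: {4}:1
  |U|=2: {2,4}:1  {3,4}:1
  |U|=3: {1,2,4}:1  {2,3,4}:2
  start at 0(f): 3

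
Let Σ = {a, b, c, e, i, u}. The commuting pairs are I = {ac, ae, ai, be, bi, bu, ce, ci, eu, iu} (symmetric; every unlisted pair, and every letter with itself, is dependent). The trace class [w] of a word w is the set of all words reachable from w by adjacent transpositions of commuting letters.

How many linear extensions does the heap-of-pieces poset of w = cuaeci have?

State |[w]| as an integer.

30

piece 0:c — minimal
piece 1:u rests on {0:c}
piece 2:a rests on {1:u}
piece 3:e — minimal
piece 4:c rests on {1:u}
piece 5:i rests on {3:e}
minimal pieces: {0:c, 3:e}
ways to finish when only these pieces remain (= sum over removing one remaining piece with nothing left below it):
  1 left: {2}→1  {4}→1  {5}→1
  2 left: {2,4}→2  {2,5}→2  {3,5}→1  {4,5}→2
  3 left: {1,2,4}→2  {2,3,5}→3  {2,4,5}→6  {3,4,5}→3
  4 left: {0,1,2,4}→2  {1,2,4,5}→8  {2,3,4,5}→12
  placing 0:c first → 20 extensions
  placing 3:e first → 10 extensions
total linear extensions = 30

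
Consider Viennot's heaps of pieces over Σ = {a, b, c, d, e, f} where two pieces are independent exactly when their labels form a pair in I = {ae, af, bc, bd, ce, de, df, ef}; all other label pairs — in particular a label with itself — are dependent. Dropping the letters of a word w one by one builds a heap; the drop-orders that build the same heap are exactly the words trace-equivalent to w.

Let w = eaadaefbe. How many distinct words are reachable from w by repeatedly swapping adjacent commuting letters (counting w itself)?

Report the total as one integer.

105

drop 0:e onto floor
drop 1:a onto floor
drop 2:a onto {1:a}
drop 3:d onto {2:a}
drop 4:a onto {3:d}
drop 5:e onto {0:e}
drop 6:f onto floor
drop 7:b onto {4:a, 5:e, 6:f}
drop 8:e onto {7:b}
ground layer = {0:e, 1:a, 6:f}
drop-orders for the pieces not yet dropped (sum over which currently-grounded one goes next):
  1 to go: {8} 1
  2 to go: {7,8} 1
  3 to go: {4,7,8} 1  {5,7,8} 1  {6,7,8} 1
  4 to go: {0,5,7,8} 1  {3,4,7,8} 1  {4,5,7,8} 2  {4,6,7,8} 2  {5,6,7,8} 2
  5 to go: {0,4,5,7,8} 3  {0,5,6,7,8} 3  {2,3,4,7,8} 1  {3,4,5,7,8} 3  {3,4,6,7,8} 3  {4,5,6,7,8} 6
  6 to go: {0,3,4,5,7,8} 6  {0,4,5,6,7,8} 12  {1,2,3,4,7,8} 1  {2,3,4,5,7,8} 4  {2,3,4,6,7,8} 4  {3,4,5,6,7,8} 12
  7 to go: {0,2,3,4,5,7,8} 10  {0,3,4,5,6,7,8} 30  {1,2,3,4,5,7,8} 5  {1,2,3,4,6,7,8} 5  {2,3,4,5,6,7,8} 20
  if 0:e drops first: 30 orders
  if 1:a drops first: 60 orders
  if 6:f drops first: 15 orders
heap linearizations: 105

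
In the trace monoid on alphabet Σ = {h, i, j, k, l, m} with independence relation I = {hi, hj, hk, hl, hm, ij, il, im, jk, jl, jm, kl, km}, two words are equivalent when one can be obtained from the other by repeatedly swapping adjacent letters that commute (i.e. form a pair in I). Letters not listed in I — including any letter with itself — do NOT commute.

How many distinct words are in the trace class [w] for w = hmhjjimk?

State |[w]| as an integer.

2520

drop 0:h onto floor
drop 1:m onto floor
drop 2:h onto {0:h}
drop 3:j onto floor
drop 4:j onto {3:j}
drop 5:i onto floor
drop 6:m onto {1:m}
drop 7:k onto {5:i}
ground layer = {0:h, 1:m, 3:j, 5:i}
drop-orders for the pieces not yet dropped (sum over which currently-grounded one goes next):
  1 to go: {2} 1  {4} 1  {6} 1  {7} 1
  2 to go: {0,2} 1  {1,6} 1  {2,4} 2  {2,6} 2  {2,7} 2  {3,4} 1  {4,6} 2  {4,7} 2  {5,7} 1  {6,7} 2
  3 to go: {0,2,4} 3  {0,2,6} 3  {0,2,7} 3  {1,2,6} 3  {1,4,6} 3  {1,6,7} 3  {2,3,4} 3  {2,4,6} 6  {2,4,7} 6  {2,5,7} 3  {2,6,7} 6  {3,4,6} 3  {3,4,7} 3  {4,5,7} 3  {4,6,7} 6  {5,6,7} 3
  4 to go: {0,1,2,6} 6  {0,2,3,4} 6  {0,2,4,6} 12  {0,2,4,7} 12  {0,2,5,7} 6  {0,2,6,7} 12  {1,2,4,6} 12  {1,2,6,7} 12  {1,3,4,6} 6  {1,4,6,7} 12  {1,5,6,7} 6  {2,3,4,6} 12  {2,3,4,7} 12  {2,4,5,7} 12  {2,4,6,7} 24  {2,5,6,7} 12  {3,4,5,7} 6  {3,4,6,7} 12  {4,5,6,7} 12
  5 to go: {0,1,2,4,6} 30  {0,1,2,6,7} 30  {0,2,3,4,6} 30  {0,2,3,4,7} 30  {0,2,4,5,7} 30  {0,2,4,6,7} 60  {0,2,5,6,7} 30  {1,2,3,4,6} 30  {1,2,4,6,7} 60  {1,2,5,6,7} 30  {1,3,4,6,7} 30  {1,4,5,6,7} 30  {2,3,4,5,7} 30  {2,3,4,6,7} 60  {2,4,5,6,7} 60  {3,4,5,6,7} 30
  6 to go: {0,1,2,3,4,6} 90  {0,1,2,4,6,7} 180  {0,1,2,5,6,7} 90  {0,2,3,4,5,7} 90  {0,2,3,4,6,7} 180  {0,2,4,5,6,7} 180  {1,2,3,4,6,7} 180  {1,2,4,5,6,7} 180  {1,3,4,5,6,7} 90  {2,3,4,5,6,7} 180
  if 0:h drops first: 630 orders
  if 1:m drops first: 630 orders
  if 3:j drops first: 630 orders
  if 5:i drops first: 630 orders
heap linearizations: 2520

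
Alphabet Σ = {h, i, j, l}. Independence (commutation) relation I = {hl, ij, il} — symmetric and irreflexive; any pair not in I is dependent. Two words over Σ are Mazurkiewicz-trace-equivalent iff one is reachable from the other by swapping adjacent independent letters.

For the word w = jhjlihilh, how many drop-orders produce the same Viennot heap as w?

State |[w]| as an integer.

drop 0:j onto floor
drop 1:h onto {0:j}
drop 2:j onto {1:h}
drop 3:l onto {2:j}
drop 4:i onto {1:h}
drop 5:h onto {2:j, 4:i}
drop 6:i onto {5:h}
drop 7:l onto {3:l}
drop 8:h onto {6:i}
ground layer = {0:j}
drop-orders for the pieces not yet dropped (sum over which currently-grounded one goes next):
  1 to go: {7} 1  {8} 1
  2 to go: {3,7} 1  {6,8} 1  {7,8} 2
  3 to go: {3,7,8} 3  {5,6,8} 1  {6,7,8} 3
  4 to go: {3,6,7,8} 6  {4,5,6,8} 1  {5,6,7,8} 4
  5 to go: {3,5,6,7,8} 10  {4,5,6,7,8} 5
  6 to go: {2,3,5,6,7,8} 10  {3,4,5,6,7,8} 15
  7 to go: {2,3,4,5,6,7,8} 25
  if 0:j drops first: 25 orders

25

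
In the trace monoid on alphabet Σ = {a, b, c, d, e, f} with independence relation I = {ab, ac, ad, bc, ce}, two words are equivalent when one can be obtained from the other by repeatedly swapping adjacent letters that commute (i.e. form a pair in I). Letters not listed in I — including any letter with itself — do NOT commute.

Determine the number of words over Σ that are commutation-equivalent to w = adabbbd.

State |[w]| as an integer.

21

drop 0:a onto floor
drop 1:d onto floor
drop 2:a onto {0:a}
drop 3:b onto {1:d}
drop 4:b onto {3:b}
drop 5:b onto {4:b}
drop 6:d onto {5:b}
ground layer = {0:a, 1:d}
drop-orders for the pieces not yet dropped (sum over which currently-grounded one goes next):
  1 to go: {2} 1  {6} 1
  2 to go: {0,2} 1  {2,6} 2  {5,6} 1
  3 to go: {0,2,6} 3  {2,5,6} 3  {4,5,6} 1
  4 to go: {0,2,5,6} 6  {2,4,5,6} 4  {3,4,5,6} 1
  5 to go: {0,2,4,5,6} 10  {1,3,4,5,6} 1  {2,3,4,5,6} 5
  if 0:a drops first: 6 orders
  if 1:d drops first: 15 orders
heap linearizations: 21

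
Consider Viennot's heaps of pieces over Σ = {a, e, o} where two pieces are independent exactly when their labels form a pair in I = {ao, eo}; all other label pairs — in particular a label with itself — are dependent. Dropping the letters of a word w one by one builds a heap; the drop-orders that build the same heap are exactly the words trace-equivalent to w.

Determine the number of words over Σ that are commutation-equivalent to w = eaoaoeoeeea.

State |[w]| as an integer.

#0=e has no predecessor
#1=a depends on [0:e]
#2=o has no predecessor
#3=a depends on [1:a]
#4=o depends on [2:o]
#5=e depends on [3:a]
#6=o depends on [4:o]
#7=e depends on [5:e]
#8=e depends on [7:e]
#9=e depends on [8:e]
#10=a depends on [9:e]
sources: [0:e, 2:o]
N(rest) = Σ N(rest − s) over sources s of rest; N(one piece) = 1:
  size 1 → [6]=1  [10]=1
  size 2 → [4,6]=1  [6,10]=2  [9,10]=1
  size 3 → [2,4,6]=1  [4,6,10]=3  [6,9,10]=3  [8,9,10]=1
  size 4 → [2,4,6,10]=4  [4,6,9,10]=6  [6,8,9,10]=4  [7,8,9,10]=1
  size 5 → [2,4,6,9,10]=10  [4,6,8,9,10]=10  [5,7,8,9,10]=1  [6,7,8,9,10]=5
  size 6 → [2,4,6,8,9,10]=20  [3,5,7,8,9,10]=1  [4,6,7,8,9,10]=15  [5,6,7,8,9,10]=6
  size 7 → [1,3,5,7,8,9,10]=1  [2,4,6,7,8,9,10]=35  [3,5,6,7,8,9,10]=7  [4,5,6,7,8,9,10]=21
  size 8 → [0,1,3,5,7,8,9,10]=1  [1,3,5,6,7,8,9,10]=8  [2,4,5,6,7,8,9,10]=56  [3,4,5,6,7,8,9,10]=28
  size 9 → [0,1,3,5,6,7,8,9,10]=9  [1,3,4,5,6,7,8,9,10]=36  [2,3,4,5,6,7,8,9,10]=84
  first=0(e) contributes 120
  first=2(o) contributes 45
|[w]| = 165

165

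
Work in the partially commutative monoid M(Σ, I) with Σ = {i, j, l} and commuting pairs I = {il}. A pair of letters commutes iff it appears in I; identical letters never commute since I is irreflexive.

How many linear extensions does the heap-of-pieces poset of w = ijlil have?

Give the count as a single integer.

3

piece 0:i — minimal
piece 1:j rests on {0:i}
piece 2:l rests on {1:j}
piece 3:i rests on {1:j}
piece 4:l rests on {2:l}
minimal pieces: {0:i}
ways to finish when only these pieces remain (= sum over removing one remaining piece with nothing left below it):
  1 left: {3}→1  {4}→1
  2 left: {2,4}→1  {3,4}→2
  3 left: {2,3,4}→3
  placing 0:i first → 3 extensions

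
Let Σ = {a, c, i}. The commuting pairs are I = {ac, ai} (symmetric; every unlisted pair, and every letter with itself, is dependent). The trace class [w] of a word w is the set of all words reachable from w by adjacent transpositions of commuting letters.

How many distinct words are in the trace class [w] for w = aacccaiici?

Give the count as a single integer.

120

drop 0:a onto floor
drop 1:a onto {0:a}
drop 2:c onto floor
drop 3:c onto {2:c}
drop 4:c onto {3:c}
drop 5:a onto {1:a}
drop 6:i onto {4:c}
drop 7:i onto {6:i}
drop 8:c onto {7:i}
drop 9:i onto {8:c}
ground layer = {0:a, 2:c}
drop-orders for the pieces not yet dropped (sum over which currently-grounded one goes next):
  1 to go: {5} 1  {9} 1
  2 to go: {1,5} 1  {5,9} 2  {8,9} 1
  3 to go: {0,1,5} 1  {1,5,9} 3  {5,8,9} 3  {7,8,9} 1
  4 to go: {0,1,5,9} 4  {1,5,8,9} 6  {5,7,8,9} 4  {6,7,8,9} 1
  5 to go: {0,1,5,8,9} 10  {1,5,7,8,9} 10  {4,6,7,8,9} 1  {5,6,7,8,9} 5
  6 to go: {0,1,5,7,8,9} 20  {1,5,6,7,8,9} 15  {3,4,6,7,8,9} 1  {4,5,6,7,8,9} 6
  7 to go: {0,1,5,6,7,8,9} 35  {1,4,5,6,7,8,9} 21  {2,3,4,6,7,8,9} 1  {3,4,5,6,7,8,9} 7
  8 to go: {0,1,4,5,6,7,8,9} 56  {1,3,4,5,6,7,8,9} 28  {2,3,4,5,6,7,8,9} 8
  if 0:a drops first: 36 orders
  if 2:c drops first: 84 orders
heap linearizations: 120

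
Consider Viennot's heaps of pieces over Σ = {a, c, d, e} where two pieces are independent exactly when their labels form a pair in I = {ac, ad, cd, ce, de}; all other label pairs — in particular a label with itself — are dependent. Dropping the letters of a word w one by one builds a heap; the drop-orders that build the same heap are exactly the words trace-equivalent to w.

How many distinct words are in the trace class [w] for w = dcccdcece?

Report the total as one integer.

756

drop 0:d onto floor
drop 1:c onto floor
drop 2:c onto {1:c}
drop 3:c onto {2:c}
drop 4:d onto {0:d}
drop 5:c onto {3:c}
drop 6:e onto floor
drop 7:c onto {5:c}
drop 8:e onto {6:e}
ground layer = {0:d, 1:c, 6:e}
drop-orders for the pieces not yet dropped (sum over which currently-grounded one goes next):
  1 to go: {4} 1  {7} 1  {8} 1
  2 to go: {0,4} 1  {4,7} 2  {4,8} 2  {5,7} 1  {6,8} 1  {7,8} 2
  3 to go: {0,4,7} 3  {0,4,8} 3  {3,5,7} 1  {4,5,7} 3  {4,6,8} 3  {4,7,8} 6  {5,7,8} 3  {6,7,8} 3
  4 to go: {0,4,5,7} 6  {0,4,6,8} 6  {0,4,7,8} 12  {2,3,5,7} 1  {3,4,5,7} 4  {3,5,7,8} 4  {4,5,7,8} 12  {4,6,7,8} 12  {5,6,7,8} 6
  5 to go: {0,3,4,5,7} 10  {0,4,5,7,8} 30  {0,4,6,7,8} 30  {1,2,3,5,7} 1  {2,3,4,5,7} 5  {2,3,5,7,8} 5  {3,4,5,7,8} 20  {3,5,6,7,8} 10  {4,5,6,7,8} 30
  6 to go: {0,2,3,4,5,7} 15  {0,3,4,5,7,8} 60  {0,4,5,6,7,8} 90  {1,2,3,4,5,7} 6  {1,2,3,5,7,8} 6  {2,3,4,5,7,8} 30  {2,3,5,6,7,8} 15  {3,4,5,6,7,8} 60
  7 to go: {0,1,2,3,4,5,7} 21  {0,2,3,4,5,7,8} 105  {0,3,4,5,6,7,8} 210  {1,2,3,4,5,7,8} 42  {1,2,3,5,6,7,8} 21  {2,3,4,5,6,7,8} 105
  if 0:d drops first: 168 orders
  if 1:c drops first: 420 orders
  if 6:e drops first: 168 orders
heap linearizations: 756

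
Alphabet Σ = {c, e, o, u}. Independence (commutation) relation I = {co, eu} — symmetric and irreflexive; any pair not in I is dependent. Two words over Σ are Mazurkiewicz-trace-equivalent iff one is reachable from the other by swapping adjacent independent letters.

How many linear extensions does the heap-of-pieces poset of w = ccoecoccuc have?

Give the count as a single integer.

12

piece 0:c — minimal
piece 1:c rests on {0:c}
piece 2:o — minimal
piece 3:e rests on {1:c, 2:o}
piece 4:c rests on {3:e}
piece 5:o rests on {3:e}
piece 6:c rests on {4:c}
piece 7:c rests on {6:c}
piece 8:u rests on {5:o, 7:c}
piece 9:c rests on {8:u}
minimal pieces: {0:c, 2:o}
ways to finish when only these pieces remain (= sum over removing one remaining piece with nothing left below it):
  1 left: {9}→1
  2 left: {8,9}→1
  3 left: {5,8,9}→1  {7,8,9}→1
  4 left: {5,7,8,9}→2  {6,7,8,9}→1
  5 left: {4,6,7,8,9}→1  {5,6,7,8,9}→3
  6 left: {4,5,6,7,8,9}→4
  7 left: {3,4,5,6,7,8,9}→4
  8 left: {1,3,4,5,6,7,8,9}→4  {2,3,4,5,6,7,8,9}→4
  placing 0:c first → 8 extensions
  placing 2:o first → 4 extensions
total linear extensions = 12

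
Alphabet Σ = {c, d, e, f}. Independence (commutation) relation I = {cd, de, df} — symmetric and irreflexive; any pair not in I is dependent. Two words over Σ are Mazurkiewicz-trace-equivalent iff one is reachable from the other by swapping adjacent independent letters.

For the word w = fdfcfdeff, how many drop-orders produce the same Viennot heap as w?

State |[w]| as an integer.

36

0(f) covers ∅
1(d) covers ∅
2(f) covers 0:f
3(c) covers 2:f
4(f) covers 3:c
5(d) covers 1:d
6(e) covers 4:f
7(f) covers 6:e
8(f) covers 7:f
floor of heap: 0:f, 1:d
completions by unplaced set U, small U first (add the entries for U minus each lowest piece of U):
  |U|=1: {5}:1  {8}:1
  |U|=2: {1,5}:1  {5,8}:2  {7,8}:1
  |U|=3: {1,5,8}:3  {5,7,8}:3  {6,7,8}:1
  |U|=4: {1,5,7,8}:6  {4,6,7,8}:1  {5,6,7,8}:4
  |U|=5: {1,5,6,7,8}:10  {3,4,6,7,8}:1  {4,5,6,7,8}:5
  |U|=6: {1,4,5,6,7,8}:15  {2,3,4,6,7,8}:1  {3,4,5,6,7,8}:6
  |U|=7: {0,2,3,4,6,7,8}:1  {1,3,4,5,6,7,8}:21  {2,3,4,5,6,7,8}:7
  start at 0(f): 28
  start at 1(d): 8
sum over floor = 36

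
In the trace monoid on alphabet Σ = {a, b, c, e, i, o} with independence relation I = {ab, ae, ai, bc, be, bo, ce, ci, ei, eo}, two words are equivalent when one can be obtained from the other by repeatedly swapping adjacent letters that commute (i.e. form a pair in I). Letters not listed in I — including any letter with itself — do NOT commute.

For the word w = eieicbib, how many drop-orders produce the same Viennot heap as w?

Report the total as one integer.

0(e) covers ∅
1(i) covers ∅
2(e) covers 0:e
3(i) covers 1:i
4(c) covers ∅
5(b) covers 3:i
6(i) covers 5:b
7(b) covers 6:i
floor of heap: 0:e, 1:i, 4:c
completions by unplaced set U, small U first (add the entries for U minus each lowest piece of U):
  |U|=1: {2}:1  {4}:1  {7}:1
  |U|=2: {0,2}:1  {2,4}:2  {2,7}:2  {4,7}:2  {6,7}:1
  |U|=3: {0,2,4}:3  {0,2,7}:3  {2,4,7}:6  {2,6,7}:3  {4,6,7}:3  {5,6,7}:1
  |U|=4: {0,2,4,7}:12  {0,2,6,7}:6  {2,4,6,7}:12  {2,5,6,7}:4  {3,5,6,7}:1  {4,5,6,7}:4
  |U|=5: {0,2,4,6,7}:30  {0,2,5,6,7}:10  {1,3,5,6,7}:1  {2,3,5,6,7}:5  {2,4,5,6,7}:20  {3,4,5,6,7}:5
  |U|=6: {0,2,3,5,6,7}:15  {0,2,4,5,6,7}:60  {1,2,3,5,6,7}:6  {1,3,4,5,6,7}:6  {2,3,4,5,6,7}:30
  start at 0(e): 42
  start at 1(i): 105
  start at 4(c): 21
sum over floor = 168

168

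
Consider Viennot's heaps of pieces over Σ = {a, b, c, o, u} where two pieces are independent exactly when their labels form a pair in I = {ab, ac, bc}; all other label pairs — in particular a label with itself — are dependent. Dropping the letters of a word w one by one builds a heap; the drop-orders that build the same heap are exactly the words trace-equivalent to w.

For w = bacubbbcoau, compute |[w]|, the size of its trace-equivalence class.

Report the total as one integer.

24

piece 0:b — minimal
piece 1:a — minimal
piece 2:c — minimal
piece 3:u rests on {0:b, 1:a, 2:c}
piece 4:b rests on {3:u}
piece 5:b rests on {4:b}
piece 6:b rests on {5:b}
piece 7:c rests on {3:u}
piece 8:o rests on {6:b, 7:c}
piece 9:a rests on {8:o}
piece 10:u rests on {9:a}
minimal pieces: {0:b, 1:a, 2:c}
ways to finish when only these pieces remain (= sum over removing one remaining piece with nothing left below it):
  1 left: {10}→1
  2 left: {9,10}→1
  3 left: {8,9,10}→1
  4 left: {6,8,9,10}→1  {7,8,9,10}→1
  5 left: {5,6,8,9,10}→1  {6,7,8,9,10}→2
  6 left: {4,5,6,8,9,10}→1  {5,6,7,8,9,10}→3
  7 left: {4,5,6,7,8,9,10}→4
  8 left: {3,4,5,6,7,8,9,10}→4
  9 left: {0,3,4,5,6,7,8,9,10}→4  {1,3,4,5,6,7,8,9,10}→4  {2,3,4,5,6,7,8,9,10}→4
  placing 0:b first → 8 extensions
  placing 1:a first → 8 extensions
  placing 2:c first → 8 extensions
total linear extensions = 24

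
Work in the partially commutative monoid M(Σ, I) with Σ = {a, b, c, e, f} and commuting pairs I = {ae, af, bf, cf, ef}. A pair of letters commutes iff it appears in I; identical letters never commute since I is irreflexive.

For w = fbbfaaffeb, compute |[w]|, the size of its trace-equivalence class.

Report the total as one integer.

630

piece 0:f — minimal
piece 1:b — minimal
piece 2:b rests on {1:b}
piece 3:f rests on {0:f}
piece 4:a rests on {2:b}
piece 5:a rests on {4:a}
piece 6:f rests on {3:f}
piece 7:f rests on {6:f}
piece 8:e rests on {2:b}
piece 9:b rests on {5:a, 8:e}
minimal pieces: {0:f, 1:b}
ways to finish when only these pieces remain (= sum over removing one remaining piece with nothing left below it):
  1 left: {7}→1  {9}→1
  2 left: {5,9}→1  {6,7}→1  {7,9}→2  {8,9}→1
  3 left: {3,6,7}→1  {4,5,9}→1  {5,7,9}→3  {5,8,9}→2  {6,7,9}→3  {7,8,9}→3
  4 left: {0,3,6,7}→1  {3,6,7,9}→4  {4,5,7,9}→4  {4,5,8,9}→3  {5,6,7,9}→6  {5,7,8,9}→8  {6,7,8,9}→6
  5 left: {0,3,6,7,9}→5  {2,4,5,8,9}→3  {3,5,6,7,9}→10  {3,6,7,8,9}→10  {4,5,6,7,9}→10  {4,5,7,8,9}→15  {5,6,7,8,9}→20
  6 left: {0,3,5,6,7,9}→15  {0,3,6,7,8,9}→15  {1,2,4,5,8,9}→3  {2,4,5,7,8,9}→18  {3,4,5,6,7,9}→20  {3,5,6,7,8,9}→40  {4,5,6,7,8,9}→45
  7 left: {0,3,4,5,6,7,9}→35  {0,3,5,6,7,8,9}→70  {1,2,4,5,7,8,9}→21  {2,4,5,6,7,8,9}→63  {3,4,5,6,7,8,9}→105
  8 left: {0,3,4,5,6,7,8,9}→210  {1,2,4,5,6,7,8,9}→84  {2,3,4,5,6,7,8,9}→168
  placing 0:f first → 252 extensions
  placing 1:b first → 378 extensions
total linear extensions = 630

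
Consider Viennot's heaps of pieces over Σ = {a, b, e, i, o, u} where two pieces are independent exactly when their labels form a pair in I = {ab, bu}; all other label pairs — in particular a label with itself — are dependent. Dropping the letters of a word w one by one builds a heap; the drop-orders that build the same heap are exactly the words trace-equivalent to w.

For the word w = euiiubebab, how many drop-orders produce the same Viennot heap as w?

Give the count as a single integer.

0(e) covers ∅
1(u) covers 0:e
2(i) covers 1:u
3(i) covers 2:i
4(u) covers 3:i
5(b) covers 3:i
6(e) covers 4:u, 5:b
7(b) covers 6:e
8(a) covers 6:e
9(b) covers 7:b
floor of heap: 0:e
completions by unplaced set U, small U first (add the entries for U minus each lowest piece of U):
  |U|=1: {8}:1  {9}:1
  |U|=2: {7,9}:1  {8,9}:2
  |U|=3: {7,8,9}:3
  |U|=4: {6,7,8,9}:3
  |U|=5: {4,6,7,8,9}:3  {5,6,7,8,9}:3
  |U|=6: {4,5,6,7,8,9}:6
  |U|=7: {3,4,5,6,7,8,9}:6
  |U|=8: {2,3,4,5,6,7,8,9}:6
  start at 0(e): 6

6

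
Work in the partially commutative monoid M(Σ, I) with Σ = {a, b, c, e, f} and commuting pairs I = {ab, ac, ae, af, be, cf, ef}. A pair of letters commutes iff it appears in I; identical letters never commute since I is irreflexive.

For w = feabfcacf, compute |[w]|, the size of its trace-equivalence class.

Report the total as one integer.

piece 0:f — minimal
piece 1:e — minimal
piece 2:a — minimal
piece 3:b rests on {0:f}
piece 4:f rests on {3:b}
piece 5:c rests on {1:e, 3:b}
piece 6:a rests on {2:a}
piece 7:c rests on {5:c}
piece 8:f rests on {4:f}
minimal pieces: {0:f, 1:e, 2:a}
ways to finish when only these pieces remain (= sum over removing one remaining piece with nothing left below it):
  1 left: {6}→1  {7}→1  {8}→1
  2 left: {2,6}→1  {4,8}→1  {5,7}→1  {6,7}→2  {6,8}→2  {7,8}→2
  3 left: {1,5,7}→1  {2,6,7}→3  {2,6,8}→3  {4,6,8}→3  {4,7,8}→3  {5,6,7}→3  {5,7,8}→3  {6,7,8}→6
  4 left: {1,5,6,7}→4  {1,5,7,8}→4  {2,4,6,8}→6  {2,5,6,7}→6  {2,6,7,8}→12  {4,5,7,8}→6  {4,6,7,8}→12  {5,6,7,8}→12
  5 left: {1,2,5,6,7}→10  {1,4,5,7,8}→10  {1,5,6,7,8}→20  {2,4,6,7,8}→30  {2,5,6,7,8}→30  {3,4,5,7,8}→6  {4,5,6,7,8}→30
  6 left: {0,3,4,5,7,8}→6  {1,2,5,6,7,8}→60  {1,3,4,5,7,8}→16  {1,4,5,6,7,8}→60  {2,4,5,6,7,8}→90  {3,4,5,6,7,8}→36
  7 left: {0,1,3,4,5,7,8}→22  {0,3,4,5,6,7,8}→42  {1,2,4,5,6,7,8}→210  {1,3,4,5,6,7,8}→112  {2,3,4,5,6,7,8}→126
  placing 0:f first → 448 extensions
  placing 1:e first → 168 extensions
  placing 2:a first → 176 extensions
total linear extensions = 792

792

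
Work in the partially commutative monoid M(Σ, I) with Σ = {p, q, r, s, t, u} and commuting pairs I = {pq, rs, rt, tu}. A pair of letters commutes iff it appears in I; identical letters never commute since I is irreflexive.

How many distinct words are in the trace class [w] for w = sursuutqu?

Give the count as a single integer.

7

piece 0:s — minimal
piece 1:u rests on {0:s}
piece 2:r rests on {1:u}
piece 3:s rests on {1:u}
piece 4:u rests on {2:r, 3:s}
piece 5:u rests on {4:u}
piece 6:t rests on {3:s}
piece 7:q rests on {5:u, 6:t}
piece 8:u rests on {7:q}
minimal pieces: {0:s}
ways to finish when only these pieces remain (= sum over removing one remaining piece with nothing left below it):
  1 left: {8}→1
  2 left: {7,8}→1
  3 left: {5,7,8}→1  {6,7,8}→1
  4 left: {4,5,7,8}→1  {5,6,7,8}→2
  5 left: {2,4,5,7,8}→1  {4,5,6,7,8}→3
  6 left: {2,4,5,6,7,8}→4  {3,4,5,6,7,8}→3
  7 left: {2,3,4,5,6,7,8}→7
  placing 0:s first → 7 extensions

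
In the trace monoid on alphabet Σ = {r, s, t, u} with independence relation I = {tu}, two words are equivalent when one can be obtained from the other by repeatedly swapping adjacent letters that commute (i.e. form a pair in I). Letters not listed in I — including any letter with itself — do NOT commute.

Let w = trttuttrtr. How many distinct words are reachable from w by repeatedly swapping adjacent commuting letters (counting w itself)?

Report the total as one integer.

piece 0:t — minimal
piece 1:r rests on {0:t}
piece 2:t rests on {1:r}
piece 3:t rests on {2:t}
piece 4:u rests on {1:r}
piece 5:t rests on {3:t}
piece 6:t rests on {5:t}
piece 7:r rests on {4:u, 6:t}
piece 8:t rests on {7:r}
piece 9:r rests on {8:t}
minimal pieces: {0:t}
ways to finish when only these pieces remain (= sum over removing one remaining piece with nothing left below it):
  1 left: {9}→1
  2 left: {8,9}→1
  3 left: {7,8,9}→1
  4 left: {4,7,8,9}→1  {6,7,8,9}→1
  5 left: {4,6,7,8,9}→2  {5,6,7,8,9}→1
  6 left: {3,5,6,7,8,9}→1  {4,5,6,7,8,9}→3
  7 left: {2,3,5,6,7,8,9}→1  {3,4,5,6,7,8,9}→4
  8 left: {2,3,4,5,6,7,8,9}→5
  placing 0:t first → 5 extensions

5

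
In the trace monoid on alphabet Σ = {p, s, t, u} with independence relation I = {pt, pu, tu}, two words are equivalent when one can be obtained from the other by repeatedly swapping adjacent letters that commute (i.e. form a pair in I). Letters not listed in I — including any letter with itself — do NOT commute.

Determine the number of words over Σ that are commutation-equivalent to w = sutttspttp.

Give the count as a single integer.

0(s) covers ∅
1(u) covers 0:s
2(t) covers 0:s
3(t) covers 2:t
4(t) covers 3:t
5(s) covers 1:u, 4:t
6(p) covers 5:s
7(t) covers 5:s
8(t) covers 7:t
9(p) covers 6:p
floor of heap: 0:s
completions by unplaced set U, small U first (add the entries for U minus each lowest piece of U):
  |U|=1: {8}:1  {9}:1
  |U|=2: {6,9}:1  {7,8}:1  {8,9}:2
  |U|=3: {6,8,9}:3  {7,8,9}:3
  |U|=4: {6,7,8,9}:6
  |U|=5: {5,6,7,8,9}:6
  |U|=6: {1,5,6,7,8,9}:6  {4,5,6,7,8,9}:6
  |U|=7: {1,4,5,6,7,8,9}:12  {3,4,5,6,7,8,9}:6
  |U|=8: {1,3,4,5,6,7,8,9}:18  {2,3,4,5,6,7,8,9}:6
  start at 0(s): 24

24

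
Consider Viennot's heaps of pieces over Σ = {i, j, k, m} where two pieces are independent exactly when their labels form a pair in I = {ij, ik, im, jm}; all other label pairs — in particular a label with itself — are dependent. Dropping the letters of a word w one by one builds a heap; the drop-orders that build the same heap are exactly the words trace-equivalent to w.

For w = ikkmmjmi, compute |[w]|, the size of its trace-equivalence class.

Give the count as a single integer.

112

drop 0:i onto floor
drop 1:k onto floor
drop 2:k onto {1:k}
drop 3:m onto {2:k}
drop 4:m onto {3:m}
drop 5:j onto {2:k}
drop 6:m onto {4:m}
drop 7:i onto {0:i}
ground layer = {0:i, 1:k}
drop-orders for the pieces not yet dropped (sum over which currently-grounded one goes next):
  1 to go: {5} 1  {6} 1  {7} 1
  2 to go: {0,7} 1  {4,6} 1  {5,6} 2  {5,7} 2  {6,7} 2
  3 to go: {0,5,7} 3  {0,6,7} 3  {3,4,6} 1  {4,5,6} 3  {4,6,7} 3  {5,6,7} 6
  4 to go: {0,4,6,7} 6  {0,5,6,7} 12  {3,4,5,6} 4  {3,4,6,7} 4  {4,5,6,7} 12
  5 to go: {0,3,4,6,7} 10  {0,4,5,6,7} 30  {2,3,4,5,6} 4  {3,4,5,6,7} 20
  6 to go: {0,3,4,5,6,7} 60  {1,2,3,4,5,6} 4  {2,3,4,5,6,7} 24
  if 0:i drops first: 28 orders
  if 1:k drops first: 84 orders
heap linearizations: 112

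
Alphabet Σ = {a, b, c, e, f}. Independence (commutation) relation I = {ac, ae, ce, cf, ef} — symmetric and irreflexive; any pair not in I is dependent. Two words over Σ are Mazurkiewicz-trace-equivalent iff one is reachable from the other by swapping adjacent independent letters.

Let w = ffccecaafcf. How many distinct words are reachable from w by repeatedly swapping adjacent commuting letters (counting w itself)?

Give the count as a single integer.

0(f) covers ∅
1(f) covers 0:f
2(c) covers ∅
3(c) covers 2:c
4(e) covers ∅
5(c) covers 3:c
6(a) covers 1:f
7(a) covers 6:a
8(f) covers 7:a
9(c) covers 5:c
10(f) covers 8:f
floor of heap: 0:f, 2:c, 4:e
completions by unplaced set U, small U first (add the entries for U minus each lowest piece of U):
  |U|=1: {4}:1  {9}:1  {10}:1
  |U|=2: {4,9}:2  {4,10}:2  {5,9}:1  {8,10}:1  {9,10}:2
  |U|=3: {3,5,9}:1  {4,5,9}:3  {4,8,10}:3  {4,9,10}:6  {5,9,10}:3  {7,8,10}:1  {8,9,10}:3
  |U|=4: {2,3,5,9}:1  {3,4,5,9}:4  {3,5,9,10}:4  {4,5,9,10}:12  {4,7,8,10}:4  {4,8,9,10}:12  {5,8,9,10}:6  {6,7,8,10}:1  {7,8,9,10}:4
  |U|=5: {1,6,7,8,10}:1  {2,3,4,5,9}:5  {2,3,5,9,10}:5  {3,4,5,9,10}:20  {3,5,8,9,10}:10  {4,5,8,9,10}:30  {4,6,7,8,10}:5  {4,7,8,9,10}:20  {5,7,8,9,10}:10  {6,7,8,9,10}:5
  |U|=6: {0,1,6,7,8,10}:1  {1,4,6,7,8,10}:6  {1,6,7,8,9,10}:6  {2,3,4,5,9,10}:30  {2,3,5,8,9,10}:15  {3,4,5,8,9,10}:60  {3,5,7,8,9,10}:20  {4,5,7,8,9,10}:60  {4,6,7,8,9,10}:30  {5,6,7,8,9,10}:15
  |U|=7: {0,1,4,6,7,8,10}:7  {0,1,6,7,8,9,10}:7  {1,4,6,7,8,9,10}:42  {1,5,6,7,8,9,10}:21  {2,3,4,5,8,9,10}:105  {2,3,5,7,8,9,10}:35  {3,4,5,7,8,9,10}:140  {3,5,6,7,8,9,10}:35  {4,5,6,7,8,9,10}:105
  |U|=8: {0,1,4,6,7,8,9,10}:56  {0,1,5,6,7,8,9,10}:28  {1,3,5,6,7,8,9,10}:56  {1,4,5,6,7,8,9,10}:168  {2,3,4,5,7,8,9,10}:280  {2,3,5,6,7,8,9,10}:70  {3,4,5,6,7,8,9,10}:280
  |U|=9: {0,1,3,5,6,7,8,9,10}:84  {0,1,4,5,6,7,8,9,10}:252  {1,2,3,5,6,7,8,9,10}:126  {1,3,4,5,6,7,8,9,10}:504  {2,3,4,5,6,7,8,9,10}:630
  start at 0(f): 1260
  start at 2(c): 840
  start at 4(e): 210
sum over floor = 2310

2310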